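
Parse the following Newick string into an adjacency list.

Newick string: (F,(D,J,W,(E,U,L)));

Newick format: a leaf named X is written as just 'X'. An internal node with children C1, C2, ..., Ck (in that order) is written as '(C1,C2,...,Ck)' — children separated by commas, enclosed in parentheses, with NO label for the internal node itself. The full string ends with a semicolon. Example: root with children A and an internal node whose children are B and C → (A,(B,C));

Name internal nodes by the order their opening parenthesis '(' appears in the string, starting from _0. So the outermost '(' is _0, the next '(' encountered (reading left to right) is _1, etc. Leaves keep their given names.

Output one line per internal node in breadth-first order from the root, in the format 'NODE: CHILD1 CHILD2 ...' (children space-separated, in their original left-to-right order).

Answer: _0: F _1
_1: D J W _2
_2: E U L

Derivation:
Input: (F,(D,J,W,(E,U,L)));
Scanning left-to-right, naming '(' by encounter order:
  pos 0: '(' -> open internal node _0 (depth 1)
  pos 3: '(' -> open internal node _1 (depth 2)
  pos 10: '(' -> open internal node _2 (depth 3)
  pos 16: ')' -> close internal node _2 (now at depth 2)
  pos 17: ')' -> close internal node _1 (now at depth 1)
  pos 18: ')' -> close internal node _0 (now at depth 0)
Total internal nodes: 3
BFS adjacency from root:
  _0: F _1
  _1: D J W _2
  _2: E U L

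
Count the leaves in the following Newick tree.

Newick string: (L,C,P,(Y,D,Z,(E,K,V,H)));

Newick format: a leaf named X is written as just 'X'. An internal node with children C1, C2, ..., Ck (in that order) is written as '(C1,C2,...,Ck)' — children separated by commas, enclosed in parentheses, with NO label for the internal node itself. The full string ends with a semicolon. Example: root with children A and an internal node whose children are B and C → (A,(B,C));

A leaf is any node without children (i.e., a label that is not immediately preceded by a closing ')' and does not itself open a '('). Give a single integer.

Newick: (L,C,P,(Y,D,Z,(E,K,V,H)));
Scan left-to-right; a leaf is any maximal label run not followed by '(':
  pos 1: leaf 'L' → count = 1
  pos 3: leaf 'C' → count = 2
  pos 5: leaf 'P' → count = 3
  pos 8: leaf 'Y' → count = 4
  pos 10: leaf 'D' → count = 5
  pos 12: leaf 'Z' → count = 6
  pos 15: leaf 'E' → count = 7
  pos 17: leaf 'K' → count = 8
  pos 19: leaf 'V' → count = 9
  pos 21: leaf 'H' → count = 10
Total leaves: 10

Answer: 10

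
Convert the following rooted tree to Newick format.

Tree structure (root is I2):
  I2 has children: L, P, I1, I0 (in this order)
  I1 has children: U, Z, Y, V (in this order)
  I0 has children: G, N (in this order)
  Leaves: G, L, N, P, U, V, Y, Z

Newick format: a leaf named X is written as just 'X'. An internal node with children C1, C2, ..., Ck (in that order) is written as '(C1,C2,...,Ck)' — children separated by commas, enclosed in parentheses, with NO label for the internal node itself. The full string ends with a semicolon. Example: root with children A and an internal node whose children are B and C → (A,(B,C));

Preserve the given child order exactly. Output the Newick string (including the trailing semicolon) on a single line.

Answer: (L,P,(U,Z,Y,V),(G,N));

Derivation:
internal I2 with children ['L', 'P', 'I1', 'I0']
  leaf 'L' → 'L'
  leaf 'P' → 'P'
  internal I1 with children ['U', 'Z', 'Y', 'V']
    leaf 'U' → 'U'
    leaf 'Z' → 'Z'
    leaf 'Y' → 'Y'
    leaf 'V' → 'V'
  → '(U,Z,Y,V)'
  internal I0 with children ['G', 'N']
    leaf 'G' → 'G'
    leaf 'N' → 'N'
  → '(G,N)'
→ '(L,P,(U,Z,Y,V),(G,N))'
Final: (L,P,(U,Z,Y,V),(G,N));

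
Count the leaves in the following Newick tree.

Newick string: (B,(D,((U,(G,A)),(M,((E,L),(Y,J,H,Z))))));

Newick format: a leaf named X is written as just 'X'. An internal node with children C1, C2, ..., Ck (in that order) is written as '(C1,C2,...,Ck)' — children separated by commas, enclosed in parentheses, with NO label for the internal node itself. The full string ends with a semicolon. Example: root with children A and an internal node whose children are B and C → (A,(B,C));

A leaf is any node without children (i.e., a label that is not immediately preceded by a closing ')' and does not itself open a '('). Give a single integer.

Answer: 12

Derivation:
Newick: (B,(D,((U,(G,A)),(M,((E,L),(Y,J,H,Z))))));
Scan left-to-right; a leaf is any maximal label run not followed by '(':
  pos 1: leaf 'B' → count = 1
  pos 4: leaf 'D' → count = 2
  pos 8: leaf 'U' → count = 3
  pos 11: leaf 'G' → count = 4
  pos 13: leaf 'A' → count = 5
  pos 18: leaf 'M' → count = 6
  pos 22: leaf 'E' → count = 7
  pos 24: leaf 'L' → count = 8
  pos 28: leaf 'Y' → count = 9
  pos 30: leaf 'J' → count = 10
  pos 32: leaf 'H' → count = 11
  pos 34: leaf 'Z' → count = 12
Total leaves: 12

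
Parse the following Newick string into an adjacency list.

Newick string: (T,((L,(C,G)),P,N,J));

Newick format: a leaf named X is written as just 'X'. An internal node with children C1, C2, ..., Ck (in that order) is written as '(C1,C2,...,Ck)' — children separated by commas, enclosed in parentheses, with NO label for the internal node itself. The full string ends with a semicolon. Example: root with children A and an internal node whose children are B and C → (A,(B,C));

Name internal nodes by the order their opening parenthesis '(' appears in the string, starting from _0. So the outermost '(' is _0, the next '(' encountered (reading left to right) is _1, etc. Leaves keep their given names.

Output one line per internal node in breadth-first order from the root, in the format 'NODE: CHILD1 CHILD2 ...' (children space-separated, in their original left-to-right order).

Input: (T,((L,(C,G)),P,N,J));
Scanning left-to-right, naming '(' by encounter order:
  pos 0: '(' -> open internal node _0 (depth 1)
  pos 3: '(' -> open internal node _1 (depth 2)
  pos 4: '(' -> open internal node _2 (depth 3)
  pos 7: '(' -> open internal node _3 (depth 4)
  pos 11: ')' -> close internal node _3 (now at depth 3)
  pos 12: ')' -> close internal node _2 (now at depth 2)
  pos 19: ')' -> close internal node _1 (now at depth 1)
  pos 20: ')' -> close internal node _0 (now at depth 0)
Total internal nodes: 4
BFS adjacency from root:
  _0: T _1
  _1: _2 P N J
  _2: L _3
  _3: C G

Answer: _0: T _1
_1: _2 P N J
_2: L _3
_3: C G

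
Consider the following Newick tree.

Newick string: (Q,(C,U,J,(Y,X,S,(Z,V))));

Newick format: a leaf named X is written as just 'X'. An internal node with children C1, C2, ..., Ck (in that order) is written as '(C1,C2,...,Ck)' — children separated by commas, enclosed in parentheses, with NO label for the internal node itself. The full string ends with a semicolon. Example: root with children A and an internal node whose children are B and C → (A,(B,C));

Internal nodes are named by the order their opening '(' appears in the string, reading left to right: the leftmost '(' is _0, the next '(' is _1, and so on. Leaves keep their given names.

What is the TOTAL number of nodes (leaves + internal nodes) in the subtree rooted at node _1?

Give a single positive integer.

Newick: (Q,(C,U,J,(Y,X,S,(Z,V))));
Locate _1: it is the '(' at position 3 (the 2nd '(' reading left to right).
Query: subtree rooted at _1
_1: subtree_size = 1 + 10
  C: subtree_size = 1 + 0
  U: subtree_size = 1 + 0
  J: subtree_size = 1 + 0
  _2: subtree_size = 1 + 6
    Y: subtree_size = 1 + 0
    X: subtree_size = 1 + 0
    S: subtree_size = 1 + 0
    _3: subtree_size = 1 + 2
      Z: subtree_size = 1 + 0
      V: subtree_size = 1 + 0
Total subtree size of _1: 11

Answer: 11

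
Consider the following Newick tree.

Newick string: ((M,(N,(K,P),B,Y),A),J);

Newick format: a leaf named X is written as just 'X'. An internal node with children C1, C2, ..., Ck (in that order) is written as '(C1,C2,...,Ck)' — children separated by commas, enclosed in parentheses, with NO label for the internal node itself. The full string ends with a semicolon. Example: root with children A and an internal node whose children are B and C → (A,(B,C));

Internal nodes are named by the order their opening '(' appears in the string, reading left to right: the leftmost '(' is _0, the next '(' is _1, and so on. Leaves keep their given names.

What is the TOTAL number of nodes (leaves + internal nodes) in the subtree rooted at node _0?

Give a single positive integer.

Answer: 12

Derivation:
Newick: ((M,(N,(K,P),B,Y),A),J);
Locate _0: it is the '(' at position 0 (the 1st '(' reading left to right).
Query: subtree rooted at _0
_0: subtree_size = 1 + 11
  _1: subtree_size = 1 + 9
    M: subtree_size = 1 + 0
    _2: subtree_size = 1 + 6
      N: subtree_size = 1 + 0
      _3: subtree_size = 1 + 2
        K: subtree_size = 1 + 0
        P: subtree_size = 1 + 0
      B: subtree_size = 1 + 0
      Y: subtree_size = 1 + 0
    A: subtree_size = 1 + 0
  J: subtree_size = 1 + 0
Total subtree size of _0: 12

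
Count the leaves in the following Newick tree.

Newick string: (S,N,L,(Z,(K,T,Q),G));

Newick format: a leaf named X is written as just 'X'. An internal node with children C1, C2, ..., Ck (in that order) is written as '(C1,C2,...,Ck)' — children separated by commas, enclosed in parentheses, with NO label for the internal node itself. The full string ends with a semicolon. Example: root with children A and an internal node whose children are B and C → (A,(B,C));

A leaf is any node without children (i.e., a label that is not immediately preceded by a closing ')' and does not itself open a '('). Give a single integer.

Newick: (S,N,L,(Z,(K,T,Q),G));
Scan left-to-right; a leaf is any maximal label run not followed by '(':
  pos 1: leaf 'S' → count = 1
  pos 3: leaf 'N' → count = 2
  pos 5: leaf 'L' → count = 3
  pos 8: leaf 'Z' → count = 4
  pos 11: leaf 'K' → count = 5
  pos 13: leaf 'T' → count = 6
  pos 15: leaf 'Q' → count = 7
  pos 18: leaf 'G' → count = 8
Total leaves: 8

Answer: 8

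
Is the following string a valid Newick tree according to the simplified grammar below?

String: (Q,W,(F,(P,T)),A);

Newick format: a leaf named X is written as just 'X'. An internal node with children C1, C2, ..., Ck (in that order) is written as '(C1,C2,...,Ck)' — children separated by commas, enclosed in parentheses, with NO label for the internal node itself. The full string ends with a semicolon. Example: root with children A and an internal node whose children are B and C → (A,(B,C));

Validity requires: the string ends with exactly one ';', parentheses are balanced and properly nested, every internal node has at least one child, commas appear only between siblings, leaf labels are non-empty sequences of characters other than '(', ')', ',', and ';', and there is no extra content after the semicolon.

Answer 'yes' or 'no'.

Answer: yes

Derivation:
Input: (Q,W,(F,(P,T)),A);
Paren balance: 3 '(' vs 3 ')' OK
Ends with single ';': True
Full parse: OK
Valid: True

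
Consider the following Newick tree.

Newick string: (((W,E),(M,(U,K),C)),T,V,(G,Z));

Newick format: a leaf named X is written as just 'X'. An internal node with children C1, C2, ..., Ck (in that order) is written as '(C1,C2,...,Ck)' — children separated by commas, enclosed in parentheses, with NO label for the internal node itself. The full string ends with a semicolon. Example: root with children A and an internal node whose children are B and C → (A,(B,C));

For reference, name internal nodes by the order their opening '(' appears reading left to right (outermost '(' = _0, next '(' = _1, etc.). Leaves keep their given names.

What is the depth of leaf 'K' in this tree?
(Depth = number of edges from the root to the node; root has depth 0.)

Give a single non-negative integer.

Answer: 4

Derivation:
Newick: (((W,E),(M,(U,K),C)),T,V,(G,Z));
Naming internals by '(' encounter order: outermost '(' = _0, next = _1, ...
Query node: K
Path from root: _0 -> _1 -> _3 -> _4 -> K
Depth of K: 4 (number of edges from root)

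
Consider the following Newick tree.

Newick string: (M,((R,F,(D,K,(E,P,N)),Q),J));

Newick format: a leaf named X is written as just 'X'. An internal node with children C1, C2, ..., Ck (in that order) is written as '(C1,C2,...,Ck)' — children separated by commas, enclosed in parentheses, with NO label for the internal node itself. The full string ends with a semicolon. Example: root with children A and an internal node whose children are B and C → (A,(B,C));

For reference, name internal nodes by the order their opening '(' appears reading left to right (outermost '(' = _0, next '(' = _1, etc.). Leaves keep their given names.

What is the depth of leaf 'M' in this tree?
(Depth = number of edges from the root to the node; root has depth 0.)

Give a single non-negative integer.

Newick: (M,((R,F,(D,K,(E,P,N)),Q),J));
Naming internals by '(' encounter order: outermost '(' = _0, next = _1, ...
Query node: M
Path from root: _0 -> M
Depth of M: 1 (number of edges from root)

Answer: 1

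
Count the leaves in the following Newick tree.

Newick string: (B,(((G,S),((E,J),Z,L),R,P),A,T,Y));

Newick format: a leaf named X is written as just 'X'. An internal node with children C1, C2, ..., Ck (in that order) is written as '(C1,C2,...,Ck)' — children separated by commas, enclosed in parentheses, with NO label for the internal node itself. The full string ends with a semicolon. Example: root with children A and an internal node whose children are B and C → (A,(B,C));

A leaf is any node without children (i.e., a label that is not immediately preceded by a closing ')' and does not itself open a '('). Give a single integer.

Newick: (B,(((G,S),((E,J),Z,L),R,P),A,T,Y));
Scan left-to-right; a leaf is any maximal label run not followed by '(':
  pos 1: leaf 'B' → count = 1
  pos 6: leaf 'G' → count = 2
  pos 8: leaf 'S' → count = 3
  pos 13: leaf 'E' → count = 4
  pos 15: leaf 'J' → count = 5
  pos 18: leaf 'Z' → count = 6
  pos 20: leaf 'L' → count = 7
  pos 23: leaf 'R' → count = 8
  pos 25: leaf 'P' → count = 9
  pos 28: leaf 'A' → count = 10
  pos 30: leaf 'T' → count = 11
  pos 32: leaf 'Y' → count = 12
Total leaves: 12

Answer: 12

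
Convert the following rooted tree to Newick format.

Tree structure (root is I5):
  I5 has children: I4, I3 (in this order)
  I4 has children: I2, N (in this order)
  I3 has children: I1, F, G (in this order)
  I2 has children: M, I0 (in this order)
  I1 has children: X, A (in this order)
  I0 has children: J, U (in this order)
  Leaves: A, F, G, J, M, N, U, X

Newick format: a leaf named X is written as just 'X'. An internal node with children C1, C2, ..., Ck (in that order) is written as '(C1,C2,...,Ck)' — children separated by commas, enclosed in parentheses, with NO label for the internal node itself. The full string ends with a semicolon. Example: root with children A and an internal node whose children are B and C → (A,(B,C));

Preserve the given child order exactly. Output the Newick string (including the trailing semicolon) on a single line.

internal I5 with children ['I4', 'I3']
  internal I4 with children ['I2', 'N']
    internal I2 with children ['M', 'I0']
      leaf 'M' → 'M'
      internal I0 with children ['J', 'U']
        leaf 'J' → 'J'
        leaf 'U' → 'U'
      → '(J,U)'
    → '(M,(J,U))'
    leaf 'N' → 'N'
  → '((M,(J,U)),N)'
  internal I3 with children ['I1', 'F', 'G']
    internal I1 with children ['X', 'A']
      leaf 'X' → 'X'
      leaf 'A' → 'A'
    → '(X,A)'
    leaf 'F' → 'F'
    leaf 'G' → 'G'
  → '((X,A),F,G)'
→ '(((M,(J,U)),N),((X,A),F,G))'
Final: (((M,(J,U)),N),((X,A),F,G));

Answer: (((M,(J,U)),N),((X,A),F,G));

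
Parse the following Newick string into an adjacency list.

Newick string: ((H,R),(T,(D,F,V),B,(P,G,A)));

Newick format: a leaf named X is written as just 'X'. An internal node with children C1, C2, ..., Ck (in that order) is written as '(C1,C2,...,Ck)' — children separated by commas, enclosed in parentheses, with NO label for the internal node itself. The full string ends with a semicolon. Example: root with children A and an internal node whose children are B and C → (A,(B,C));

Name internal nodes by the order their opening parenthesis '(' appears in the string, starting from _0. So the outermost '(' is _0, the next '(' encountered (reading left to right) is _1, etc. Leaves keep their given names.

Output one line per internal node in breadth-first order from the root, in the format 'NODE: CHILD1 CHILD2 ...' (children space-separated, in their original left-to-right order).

Answer: _0: _1 _2
_1: H R
_2: T _3 B _4
_3: D F V
_4: P G A

Derivation:
Input: ((H,R),(T,(D,F,V),B,(P,G,A)));
Scanning left-to-right, naming '(' by encounter order:
  pos 0: '(' -> open internal node _0 (depth 1)
  pos 1: '(' -> open internal node _1 (depth 2)
  pos 5: ')' -> close internal node _1 (now at depth 1)
  pos 7: '(' -> open internal node _2 (depth 2)
  pos 10: '(' -> open internal node _3 (depth 3)
  pos 16: ')' -> close internal node _3 (now at depth 2)
  pos 20: '(' -> open internal node _4 (depth 3)
  pos 26: ')' -> close internal node _4 (now at depth 2)
  pos 27: ')' -> close internal node _2 (now at depth 1)
  pos 28: ')' -> close internal node _0 (now at depth 0)
Total internal nodes: 5
BFS adjacency from root:
  _0: _1 _2
  _1: H R
  _2: T _3 B _4
  _3: D F V
  _4: P G A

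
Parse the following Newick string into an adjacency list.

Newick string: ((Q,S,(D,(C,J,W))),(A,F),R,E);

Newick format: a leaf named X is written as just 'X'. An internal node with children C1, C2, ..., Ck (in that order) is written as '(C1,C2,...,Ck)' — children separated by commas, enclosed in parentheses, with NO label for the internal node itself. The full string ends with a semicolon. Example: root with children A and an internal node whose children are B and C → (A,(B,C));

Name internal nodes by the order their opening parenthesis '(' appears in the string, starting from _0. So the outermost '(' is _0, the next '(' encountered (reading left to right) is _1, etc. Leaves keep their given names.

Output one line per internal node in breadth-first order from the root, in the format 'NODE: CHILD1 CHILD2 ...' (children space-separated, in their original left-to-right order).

Answer: _0: _1 _4 R E
_1: Q S _2
_4: A F
_2: D _3
_3: C J W

Derivation:
Input: ((Q,S,(D,(C,J,W))),(A,F),R,E);
Scanning left-to-right, naming '(' by encounter order:
  pos 0: '(' -> open internal node _0 (depth 1)
  pos 1: '(' -> open internal node _1 (depth 2)
  pos 6: '(' -> open internal node _2 (depth 3)
  pos 9: '(' -> open internal node _3 (depth 4)
  pos 15: ')' -> close internal node _3 (now at depth 3)
  pos 16: ')' -> close internal node _2 (now at depth 2)
  pos 17: ')' -> close internal node _1 (now at depth 1)
  pos 19: '(' -> open internal node _4 (depth 2)
  pos 23: ')' -> close internal node _4 (now at depth 1)
  pos 28: ')' -> close internal node _0 (now at depth 0)
Total internal nodes: 5
BFS adjacency from root:
  _0: _1 _4 R E
  _1: Q S _2
  _4: A F
  _2: D _3
  _3: C J W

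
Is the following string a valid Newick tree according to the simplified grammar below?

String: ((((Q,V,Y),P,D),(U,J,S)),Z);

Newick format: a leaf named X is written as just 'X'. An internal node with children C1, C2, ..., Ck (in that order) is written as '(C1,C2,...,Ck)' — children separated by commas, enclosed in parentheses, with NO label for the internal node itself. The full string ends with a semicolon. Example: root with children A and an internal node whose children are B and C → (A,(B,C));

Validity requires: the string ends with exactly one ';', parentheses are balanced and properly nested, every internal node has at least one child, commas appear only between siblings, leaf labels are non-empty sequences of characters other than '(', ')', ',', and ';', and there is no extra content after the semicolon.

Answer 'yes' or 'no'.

Answer: yes

Derivation:
Input: ((((Q,V,Y),P,D),(U,J,S)),Z);
Paren balance: 5 '(' vs 5 ')' OK
Ends with single ';': True
Full parse: OK
Valid: True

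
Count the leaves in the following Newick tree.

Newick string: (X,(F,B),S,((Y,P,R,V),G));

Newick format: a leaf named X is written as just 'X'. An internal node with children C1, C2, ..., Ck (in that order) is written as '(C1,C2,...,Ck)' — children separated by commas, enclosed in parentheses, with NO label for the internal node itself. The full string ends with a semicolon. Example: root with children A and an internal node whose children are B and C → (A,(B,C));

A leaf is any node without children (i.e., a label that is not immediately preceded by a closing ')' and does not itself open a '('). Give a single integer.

Answer: 9

Derivation:
Newick: (X,(F,B),S,((Y,P,R,V),G));
Scan left-to-right; a leaf is any maximal label run not followed by '(':
  pos 1: leaf 'X' → count = 1
  pos 4: leaf 'F' → count = 2
  pos 6: leaf 'B' → count = 3
  pos 9: leaf 'S' → count = 4
  pos 13: leaf 'Y' → count = 5
  pos 15: leaf 'P' → count = 6
  pos 17: leaf 'R' → count = 7
  pos 19: leaf 'V' → count = 8
  pos 22: leaf 'G' → count = 9
Total leaves: 9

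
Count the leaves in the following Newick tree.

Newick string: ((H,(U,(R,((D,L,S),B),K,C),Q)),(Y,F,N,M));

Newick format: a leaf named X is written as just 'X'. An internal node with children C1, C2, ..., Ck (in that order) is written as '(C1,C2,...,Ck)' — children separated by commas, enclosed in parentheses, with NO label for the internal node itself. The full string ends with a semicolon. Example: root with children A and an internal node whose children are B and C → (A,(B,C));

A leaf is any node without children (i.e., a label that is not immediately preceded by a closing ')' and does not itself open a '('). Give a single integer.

Answer: 14

Derivation:
Newick: ((H,(U,(R,((D,L,S),B),K,C),Q)),(Y,F,N,M));
Scan left-to-right; a leaf is any maximal label run not followed by '(':
  pos 2: leaf 'H' → count = 1
  pos 5: leaf 'U' → count = 2
  pos 8: leaf 'R' → count = 3
  pos 12: leaf 'D' → count = 4
  pos 14: leaf 'L' → count = 5
  pos 16: leaf 'S' → count = 6
  pos 19: leaf 'B' → count = 7
  pos 22: leaf 'K' → count = 8
  pos 24: leaf 'C' → count = 9
  pos 27: leaf 'Q' → count = 10
  pos 32: leaf 'Y' → count = 11
  pos 34: leaf 'F' → count = 12
  pos 36: leaf 'N' → count = 13
  pos 38: leaf 'M' → count = 14
Total leaves: 14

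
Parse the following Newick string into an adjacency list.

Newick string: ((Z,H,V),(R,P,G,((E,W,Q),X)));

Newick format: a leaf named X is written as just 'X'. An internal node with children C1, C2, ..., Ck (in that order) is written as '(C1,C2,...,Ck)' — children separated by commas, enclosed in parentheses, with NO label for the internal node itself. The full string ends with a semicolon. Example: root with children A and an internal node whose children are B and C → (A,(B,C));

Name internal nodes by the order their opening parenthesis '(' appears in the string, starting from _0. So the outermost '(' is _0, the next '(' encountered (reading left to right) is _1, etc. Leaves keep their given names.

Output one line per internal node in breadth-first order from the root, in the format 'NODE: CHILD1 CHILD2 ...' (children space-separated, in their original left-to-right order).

Answer: _0: _1 _2
_1: Z H V
_2: R P G _3
_3: _4 X
_4: E W Q

Derivation:
Input: ((Z,H,V),(R,P,G,((E,W,Q),X)));
Scanning left-to-right, naming '(' by encounter order:
  pos 0: '(' -> open internal node _0 (depth 1)
  pos 1: '(' -> open internal node _1 (depth 2)
  pos 7: ')' -> close internal node _1 (now at depth 1)
  pos 9: '(' -> open internal node _2 (depth 2)
  pos 16: '(' -> open internal node _3 (depth 3)
  pos 17: '(' -> open internal node _4 (depth 4)
  pos 23: ')' -> close internal node _4 (now at depth 3)
  pos 26: ')' -> close internal node _3 (now at depth 2)
  pos 27: ')' -> close internal node _2 (now at depth 1)
  pos 28: ')' -> close internal node _0 (now at depth 0)
Total internal nodes: 5
BFS adjacency from root:
  _0: _1 _2
  _1: Z H V
  _2: R P G _3
  _3: _4 X
  _4: E W Q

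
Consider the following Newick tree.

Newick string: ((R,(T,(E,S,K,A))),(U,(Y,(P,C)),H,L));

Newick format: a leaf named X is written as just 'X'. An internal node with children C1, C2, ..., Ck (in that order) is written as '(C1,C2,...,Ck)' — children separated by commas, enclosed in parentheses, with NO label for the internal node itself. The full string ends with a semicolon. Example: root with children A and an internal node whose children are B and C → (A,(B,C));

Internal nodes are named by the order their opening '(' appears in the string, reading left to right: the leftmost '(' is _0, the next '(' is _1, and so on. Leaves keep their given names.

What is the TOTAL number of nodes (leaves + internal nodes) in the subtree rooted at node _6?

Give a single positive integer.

Newick: ((R,(T,(E,S,K,A))),(U,(Y,(P,C)),H,L));
Locate _6: it is the '(' at position 25 (the 7th '(' reading left to right).
Query: subtree rooted at _6
_6: subtree_size = 1 + 2
  P: subtree_size = 1 + 0
  C: subtree_size = 1 + 0
Total subtree size of _6: 3

Answer: 3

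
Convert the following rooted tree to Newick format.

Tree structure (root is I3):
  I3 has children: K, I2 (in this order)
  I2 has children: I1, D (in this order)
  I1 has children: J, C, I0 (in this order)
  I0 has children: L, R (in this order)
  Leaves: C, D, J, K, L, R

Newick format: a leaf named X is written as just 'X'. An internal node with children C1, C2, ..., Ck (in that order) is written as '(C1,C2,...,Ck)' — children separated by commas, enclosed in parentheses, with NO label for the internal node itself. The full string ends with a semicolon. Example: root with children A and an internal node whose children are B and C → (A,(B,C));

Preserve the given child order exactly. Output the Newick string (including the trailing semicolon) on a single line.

internal I3 with children ['K', 'I2']
  leaf 'K' → 'K'
  internal I2 with children ['I1', 'D']
    internal I1 with children ['J', 'C', 'I0']
      leaf 'J' → 'J'
      leaf 'C' → 'C'
      internal I0 with children ['L', 'R']
        leaf 'L' → 'L'
        leaf 'R' → 'R'
      → '(L,R)'
    → '(J,C,(L,R))'
    leaf 'D' → 'D'
  → '((J,C,(L,R)),D)'
→ '(K,((J,C,(L,R)),D))'
Final: (K,((J,C,(L,R)),D));

Answer: (K,((J,C,(L,R)),D));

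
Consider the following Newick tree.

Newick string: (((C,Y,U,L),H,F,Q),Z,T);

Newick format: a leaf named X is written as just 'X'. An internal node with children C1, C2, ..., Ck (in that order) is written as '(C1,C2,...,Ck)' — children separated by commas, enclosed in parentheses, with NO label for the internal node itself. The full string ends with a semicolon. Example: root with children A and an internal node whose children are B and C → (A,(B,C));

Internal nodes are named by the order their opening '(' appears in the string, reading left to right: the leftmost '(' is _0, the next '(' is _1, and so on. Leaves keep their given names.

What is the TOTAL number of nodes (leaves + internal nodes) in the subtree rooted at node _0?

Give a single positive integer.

Answer: 12

Derivation:
Newick: (((C,Y,U,L),H,F,Q),Z,T);
Locate _0: it is the '(' at position 0 (the 1st '(' reading left to right).
Query: subtree rooted at _0
_0: subtree_size = 1 + 11
  _1: subtree_size = 1 + 8
    _2: subtree_size = 1 + 4
      C: subtree_size = 1 + 0
      Y: subtree_size = 1 + 0
      U: subtree_size = 1 + 0
      L: subtree_size = 1 + 0
    H: subtree_size = 1 + 0
    F: subtree_size = 1 + 0
    Q: subtree_size = 1 + 0
  Z: subtree_size = 1 + 0
  T: subtree_size = 1 + 0
Total subtree size of _0: 12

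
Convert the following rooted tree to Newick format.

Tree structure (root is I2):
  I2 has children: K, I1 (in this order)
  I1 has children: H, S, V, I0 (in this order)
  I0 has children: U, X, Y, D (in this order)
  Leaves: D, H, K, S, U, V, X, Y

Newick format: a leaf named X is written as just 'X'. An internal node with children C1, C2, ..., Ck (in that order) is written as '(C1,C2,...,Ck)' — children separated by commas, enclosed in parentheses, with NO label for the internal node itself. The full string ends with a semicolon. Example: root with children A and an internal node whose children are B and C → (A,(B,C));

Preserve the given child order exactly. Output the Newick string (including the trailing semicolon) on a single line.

Answer: (K,(H,S,V,(U,X,Y,D)));

Derivation:
internal I2 with children ['K', 'I1']
  leaf 'K' → 'K'
  internal I1 with children ['H', 'S', 'V', 'I0']
    leaf 'H' → 'H'
    leaf 'S' → 'S'
    leaf 'V' → 'V'
    internal I0 with children ['U', 'X', 'Y', 'D']
      leaf 'U' → 'U'
      leaf 'X' → 'X'
      leaf 'Y' → 'Y'
      leaf 'D' → 'D'
    → '(U,X,Y,D)'
  → '(H,S,V,(U,X,Y,D))'
→ '(K,(H,S,V,(U,X,Y,D)))'
Final: (K,(H,S,V,(U,X,Y,D)));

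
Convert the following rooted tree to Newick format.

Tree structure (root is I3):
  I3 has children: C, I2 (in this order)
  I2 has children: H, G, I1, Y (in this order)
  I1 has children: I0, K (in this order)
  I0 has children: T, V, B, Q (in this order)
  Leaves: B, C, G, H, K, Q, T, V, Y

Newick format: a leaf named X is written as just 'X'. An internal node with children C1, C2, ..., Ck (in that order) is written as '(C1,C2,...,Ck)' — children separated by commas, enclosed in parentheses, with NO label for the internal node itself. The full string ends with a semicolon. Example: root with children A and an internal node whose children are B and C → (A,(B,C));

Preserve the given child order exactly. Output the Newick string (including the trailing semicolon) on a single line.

Answer: (C,(H,G,((T,V,B,Q),K),Y));

Derivation:
internal I3 with children ['C', 'I2']
  leaf 'C' → 'C'
  internal I2 with children ['H', 'G', 'I1', 'Y']
    leaf 'H' → 'H'
    leaf 'G' → 'G'
    internal I1 with children ['I0', 'K']
      internal I0 with children ['T', 'V', 'B', 'Q']
        leaf 'T' → 'T'
        leaf 'V' → 'V'
        leaf 'B' → 'B'
        leaf 'Q' → 'Q'
      → '(T,V,B,Q)'
      leaf 'K' → 'K'
    → '((T,V,B,Q),K)'
    leaf 'Y' → 'Y'
  → '(H,G,((T,V,B,Q),K),Y)'
→ '(C,(H,G,((T,V,B,Q),K),Y))'
Final: (C,(H,G,((T,V,B,Q),K),Y));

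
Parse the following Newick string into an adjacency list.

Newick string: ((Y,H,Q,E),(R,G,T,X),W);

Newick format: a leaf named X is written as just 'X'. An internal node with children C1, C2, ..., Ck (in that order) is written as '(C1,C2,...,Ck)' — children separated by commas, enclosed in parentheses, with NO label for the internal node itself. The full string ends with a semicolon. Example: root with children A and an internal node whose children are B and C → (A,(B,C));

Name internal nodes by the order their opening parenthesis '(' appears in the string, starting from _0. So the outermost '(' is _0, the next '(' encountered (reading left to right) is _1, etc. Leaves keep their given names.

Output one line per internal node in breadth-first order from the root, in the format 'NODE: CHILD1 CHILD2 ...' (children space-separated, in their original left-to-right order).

Input: ((Y,H,Q,E),(R,G,T,X),W);
Scanning left-to-right, naming '(' by encounter order:
  pos 0: '(' -> open internal node _0 (depth 1)
  pos 1: '(' -> open internal node _1 (depth 2)
  pos 9: ')' -> close internal node _1 (now at depth 1)
  pos 11: '(' -> open internal node _2 (depth 2)
  pos 19: ')' -> close internal node _2 (now at depth 1)
  pos 22: ')' -> close internal node _0 (now at depth 0)
Total internal nodes: 3
BFS adjacency from root:
  _0: _1 _2 W
  _1: Y H Q E
  _2: R G T X

Answer: _0: _1 _2 W
_1: Y H Q E
_2: R G T X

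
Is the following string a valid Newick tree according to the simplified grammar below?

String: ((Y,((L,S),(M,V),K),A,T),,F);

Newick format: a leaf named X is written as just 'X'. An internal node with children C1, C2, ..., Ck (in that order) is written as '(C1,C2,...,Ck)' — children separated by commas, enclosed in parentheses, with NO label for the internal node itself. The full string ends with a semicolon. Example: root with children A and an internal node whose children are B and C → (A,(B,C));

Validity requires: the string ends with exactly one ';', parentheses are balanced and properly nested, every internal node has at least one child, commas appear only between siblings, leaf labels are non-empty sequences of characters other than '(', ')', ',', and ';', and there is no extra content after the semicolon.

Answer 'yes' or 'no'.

Answer: no

Derivation:
Input: ((Y,((L,S),(M,V),K),A,T),,F);
Paren balance: 5 '(' vs 5 ')' OK
Ends with single ';': True
Full parse: FAILS (empty leaf label at pos 25)
Valid: False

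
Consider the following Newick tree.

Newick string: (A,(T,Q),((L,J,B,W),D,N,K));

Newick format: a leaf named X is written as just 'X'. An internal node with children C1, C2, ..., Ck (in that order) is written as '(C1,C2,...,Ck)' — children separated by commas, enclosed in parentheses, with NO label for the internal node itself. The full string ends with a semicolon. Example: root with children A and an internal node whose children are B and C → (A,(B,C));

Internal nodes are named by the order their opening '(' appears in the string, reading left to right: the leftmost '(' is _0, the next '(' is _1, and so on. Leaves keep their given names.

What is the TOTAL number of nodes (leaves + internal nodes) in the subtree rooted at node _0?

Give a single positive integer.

Newick: (A,(T,Q),((L,J,B,W),D,N,K));
Locate _0: it is the '(' at position 0 (the 1st '(' reading left to right).
Query: subtree rooted at _0
_0: subtree_size = 1 + 13
  A: subtree_size = 1 + 0
  _1: subtree_size = 1 + 2
    T: subtree_size = 1 + 0
    Q: subtree_size = 1 + 0
  _2: subtree_size = 1 + 8
    _3: subtree_size = 1 + 4
      L: subtree_size = 1 + 0
      J: subtree_size = 1 + 0
      B: subtree_size = 1 + 0
      W: subtree_size = 1 + 0
    D: subtree_size = 1 + 0
    N: subtree_size = 1 + 0
    K: subtree_size = 1 + 0
Total subtree size of _0: 14

Answer: 14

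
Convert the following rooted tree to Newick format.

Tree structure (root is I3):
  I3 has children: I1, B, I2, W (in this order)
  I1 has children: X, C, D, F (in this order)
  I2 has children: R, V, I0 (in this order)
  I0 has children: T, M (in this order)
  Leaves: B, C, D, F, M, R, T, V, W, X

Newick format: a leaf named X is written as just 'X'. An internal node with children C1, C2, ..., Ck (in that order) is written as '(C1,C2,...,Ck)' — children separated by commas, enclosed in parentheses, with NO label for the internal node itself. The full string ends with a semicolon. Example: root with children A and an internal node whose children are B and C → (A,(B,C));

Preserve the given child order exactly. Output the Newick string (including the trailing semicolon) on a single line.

internal I3 with children ['I1', 'B', 'I2', 'W']
  internal I1 with children ['X', 'C', 'D', 'F']
    leaf 'X' → 'X'
    leaf 'C' → 'C'
    leaf 'D' → 'D'
    leaf 'F' → 'F'
  → '(X,C,D,F)'
  leaf 'B' → 'B'
  internal I2 with children ['R', 'V', 'I0']
    leaf 'R' → 'R'
    leaf 'V' → 'V'
    internal I0 with children ['T', 'M']
      leaf 'T' → 'T'
      leaf 'M' → 'M'
    → '(T,M)'
  → '(R,V,(T,M))'
  leaf 'W' → 'W'
→ '((X,C,D,F),B,(R,V,(T,M)),W)'
Final: ((X,C,D,F),B,(R,V,(T,M)),W);

Answer: ((X,C,D,F),B,(R,V,(T,M)),W);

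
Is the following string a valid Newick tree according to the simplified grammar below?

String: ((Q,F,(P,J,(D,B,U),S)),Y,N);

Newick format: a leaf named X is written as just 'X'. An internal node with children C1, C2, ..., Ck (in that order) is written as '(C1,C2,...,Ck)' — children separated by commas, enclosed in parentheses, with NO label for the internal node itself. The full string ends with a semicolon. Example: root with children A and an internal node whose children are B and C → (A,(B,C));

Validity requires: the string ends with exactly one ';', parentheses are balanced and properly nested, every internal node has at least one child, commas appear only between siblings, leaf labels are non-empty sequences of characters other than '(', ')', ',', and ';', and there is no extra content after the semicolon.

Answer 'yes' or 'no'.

Input: ((Q,F,(P,J,(D,B,U),S)),Y,N);
Paren balance: 4 '(' vs 4 ')' OK
Ends with single ';': True
Full parse: OK
Valid: True

Answer: yes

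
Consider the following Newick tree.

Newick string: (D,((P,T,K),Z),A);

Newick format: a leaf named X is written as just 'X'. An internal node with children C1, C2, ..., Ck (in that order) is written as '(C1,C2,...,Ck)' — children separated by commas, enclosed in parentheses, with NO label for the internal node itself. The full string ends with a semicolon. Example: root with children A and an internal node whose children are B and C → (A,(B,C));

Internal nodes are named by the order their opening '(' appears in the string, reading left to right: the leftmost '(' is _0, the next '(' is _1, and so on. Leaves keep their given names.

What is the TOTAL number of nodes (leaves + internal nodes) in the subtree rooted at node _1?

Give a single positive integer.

Newick: (D,((P,T,K),Z),A);
Locate _1: it is the '(' at position 3 (the 2nd '(' reading left to right).
Query: subtree rooted at _1
_1: subtree_size = 1 + 5
  _2: subtree_size = 1 + 3
    P: subtree_size = 1 + 0
    T: subtree_size = 1 + 0
    K: subtree_size = 1 + 0
  Z: subtree_size = 1 + 0
Total subtree size of _1: 6

Answer: 6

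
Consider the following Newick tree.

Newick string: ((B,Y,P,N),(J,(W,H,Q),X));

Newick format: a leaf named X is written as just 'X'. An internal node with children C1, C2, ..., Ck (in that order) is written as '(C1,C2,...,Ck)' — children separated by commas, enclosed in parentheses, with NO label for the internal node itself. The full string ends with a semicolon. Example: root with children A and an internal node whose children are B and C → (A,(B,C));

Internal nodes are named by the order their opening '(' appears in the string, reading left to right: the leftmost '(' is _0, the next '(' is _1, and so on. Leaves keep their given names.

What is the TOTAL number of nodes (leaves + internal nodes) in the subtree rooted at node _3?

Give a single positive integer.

Answer: 4

Derivation:
Newick: ((B,Y,P,N),(J,(W,H,Q),X));
Locate _3: it is the '(' at position 14 (the 4th '(' reading left to right).
Query: subtree rooted at _3
_3: subtree_size = 1 + 3
  W: subtree_size = 1 + 0
  H: subtree_size = 1 + 0
  Q: subtree_size = 1 + 0
Total subtree size of _3: 4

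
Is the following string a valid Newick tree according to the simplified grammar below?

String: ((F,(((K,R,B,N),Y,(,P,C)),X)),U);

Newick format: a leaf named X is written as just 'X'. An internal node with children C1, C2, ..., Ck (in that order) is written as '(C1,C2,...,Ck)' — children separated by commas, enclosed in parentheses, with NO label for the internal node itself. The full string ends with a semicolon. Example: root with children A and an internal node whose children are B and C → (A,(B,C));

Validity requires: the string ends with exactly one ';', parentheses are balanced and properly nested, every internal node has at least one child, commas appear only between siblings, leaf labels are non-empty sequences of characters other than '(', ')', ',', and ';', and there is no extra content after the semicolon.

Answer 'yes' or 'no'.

Answer: no

Derivation:
Input: ((F,(((K,R,B,N),Y,(,P,C)),X)),U);
Paren balance: 6 '(' vs 6 ')' OK
Ends with single ';': True
Full parse: FAILS (empty leaf label at pos 19)
Valid: False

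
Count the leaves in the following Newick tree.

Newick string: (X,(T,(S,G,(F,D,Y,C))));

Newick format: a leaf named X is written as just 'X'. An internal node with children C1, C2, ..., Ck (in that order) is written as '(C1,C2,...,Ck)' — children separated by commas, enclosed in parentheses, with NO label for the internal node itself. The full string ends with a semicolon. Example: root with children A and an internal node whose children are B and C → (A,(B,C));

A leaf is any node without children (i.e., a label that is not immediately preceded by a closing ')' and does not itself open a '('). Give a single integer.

Answer: 8

Derivation:
Newick: (X,(T,(S,G,(F,D,Y,C))));
Scan left-to-right; a leaf is any maximal label run not followed by '(':
  pos 1: leaf 'X' → count = 1
  pos 4: leaf 'T' → count = 2
  pos 7: leaf 'S' → count = 3
  pos 9: leaf 'G' → count = 4
  pos 12: leaf 'F' → count = 5
  pos 14: leaf 'D' → count = 6
  pos 16: leaf 'Y' → count = 7
  pos 18: leaf 'C' → count = 8
Total leaves: 8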